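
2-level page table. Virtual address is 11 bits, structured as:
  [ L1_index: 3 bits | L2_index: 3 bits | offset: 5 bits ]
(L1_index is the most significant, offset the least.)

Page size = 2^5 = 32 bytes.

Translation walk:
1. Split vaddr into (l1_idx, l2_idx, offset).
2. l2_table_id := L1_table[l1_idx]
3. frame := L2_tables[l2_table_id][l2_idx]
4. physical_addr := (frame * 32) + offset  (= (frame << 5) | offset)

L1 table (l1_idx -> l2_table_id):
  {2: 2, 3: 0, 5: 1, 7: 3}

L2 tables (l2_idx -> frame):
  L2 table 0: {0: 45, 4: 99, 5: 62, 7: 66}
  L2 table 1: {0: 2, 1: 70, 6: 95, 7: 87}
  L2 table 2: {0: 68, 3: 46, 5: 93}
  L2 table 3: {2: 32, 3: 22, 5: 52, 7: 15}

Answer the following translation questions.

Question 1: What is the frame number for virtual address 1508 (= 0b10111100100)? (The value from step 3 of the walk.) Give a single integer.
vaddr = 1508: l1_idx=5, l2_idx=7
L1[5] = 1; L2[1][7] = 87

Answer: 87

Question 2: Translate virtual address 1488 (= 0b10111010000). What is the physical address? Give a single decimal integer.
vaddr = 1488 = 0b10111010000
Split: l1_idx=5, l2_idx=6, offset=16
L1[5] = 1
L2[1][6] = 95
paddr = 95 * 32 + 16 = 3056

Answer: 3056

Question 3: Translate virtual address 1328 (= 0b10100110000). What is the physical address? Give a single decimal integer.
vaddr = 1328 = 0b10100110000
Split: l1_idx=5, l2_idx=1, offset=16
L1[5] = 1
L2[1][1] = 70
paddr = 70 * 32 + 16 = 2256

Answer: 2256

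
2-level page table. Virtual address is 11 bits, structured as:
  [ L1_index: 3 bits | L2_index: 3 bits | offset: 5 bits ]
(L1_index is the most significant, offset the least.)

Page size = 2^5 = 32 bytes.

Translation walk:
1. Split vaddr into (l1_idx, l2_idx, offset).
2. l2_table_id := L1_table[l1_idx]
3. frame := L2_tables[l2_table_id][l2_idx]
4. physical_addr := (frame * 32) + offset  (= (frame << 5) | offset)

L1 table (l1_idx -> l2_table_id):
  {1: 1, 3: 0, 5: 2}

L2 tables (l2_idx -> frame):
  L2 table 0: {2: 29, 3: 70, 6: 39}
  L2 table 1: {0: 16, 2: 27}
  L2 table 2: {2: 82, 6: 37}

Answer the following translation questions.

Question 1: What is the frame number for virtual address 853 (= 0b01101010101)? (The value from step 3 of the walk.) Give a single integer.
Answer: 29

Derivation:
vaddr = 853: l1_idx=3, l2_idx=2
L1[3] = 0; L2[0][2] = 29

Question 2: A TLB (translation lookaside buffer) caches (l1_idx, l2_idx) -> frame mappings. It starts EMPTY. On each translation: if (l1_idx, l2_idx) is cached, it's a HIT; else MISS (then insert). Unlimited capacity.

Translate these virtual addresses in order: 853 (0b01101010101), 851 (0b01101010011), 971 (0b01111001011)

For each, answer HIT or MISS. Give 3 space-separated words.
Answer: MISS HIT MISS

Derivation:
vaddr=853: (3,2) not in TLB -> MISS, insert
vaddr=851: (3,2) in TLB -> HIT
vaddr=971: (3,6) not in TLB -> MISS, insert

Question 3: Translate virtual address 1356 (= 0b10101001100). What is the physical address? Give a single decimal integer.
vaddr = 1356 = 0b10101001100
Split: l1_idx=5, l2_idx=2, offset=12
L1[5] = 2
L2[2][2] = 82
paddr = 82 * 32 + 12 = 2636

Answer: 2636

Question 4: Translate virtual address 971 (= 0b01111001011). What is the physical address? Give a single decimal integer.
Answer: 1259

Derivation:
vaddr = 971 = 0b01111001011
Split: l1_idx=3, l2_idx=6, offset=11
L1[3] = 0
L2[0][6] = 39
paddr = 39 * 32 + 11 = 1259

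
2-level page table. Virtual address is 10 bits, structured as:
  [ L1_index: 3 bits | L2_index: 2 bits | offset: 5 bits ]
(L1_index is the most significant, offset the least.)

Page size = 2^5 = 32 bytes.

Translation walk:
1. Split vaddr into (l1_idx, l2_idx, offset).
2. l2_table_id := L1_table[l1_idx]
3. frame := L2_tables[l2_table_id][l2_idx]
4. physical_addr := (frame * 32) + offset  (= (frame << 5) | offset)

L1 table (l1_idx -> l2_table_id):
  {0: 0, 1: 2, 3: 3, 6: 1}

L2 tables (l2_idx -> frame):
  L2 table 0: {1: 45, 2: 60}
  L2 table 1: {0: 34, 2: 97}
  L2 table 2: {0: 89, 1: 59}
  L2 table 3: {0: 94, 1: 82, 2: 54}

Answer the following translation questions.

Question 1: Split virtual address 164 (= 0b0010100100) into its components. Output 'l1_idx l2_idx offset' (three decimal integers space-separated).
vaddr = 164 = 0b0010100100
  top 3 bits -> l1_idx = 1
  next 2 bits -> l2_idx = 1
  bottom 5 bits -> offset = 4

Answer: 1 1 4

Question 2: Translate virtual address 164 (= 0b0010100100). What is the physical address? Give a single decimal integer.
vaddr = 164 = 0b0010100100
Split: l1_idx=1, l2_idx=1, offset=4
L1[1] = 2
L2[2][1] = 59
paddr = 59 * 32 + 4 = 1892

Answer: 1892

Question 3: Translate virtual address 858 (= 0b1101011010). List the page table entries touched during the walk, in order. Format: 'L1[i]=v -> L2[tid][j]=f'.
Answer: L1[6]=1 -> L2[1][2]=97

Derivation:
vaddr = 858 = 0b1101011010
Split: l1_idx=6, l2_idx=2, offset=26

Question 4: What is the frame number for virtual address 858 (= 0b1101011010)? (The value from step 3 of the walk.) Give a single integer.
Answer: 97

Derivation:
vaddr = 858: l1_idx=6, l2_idx=2
L1[6] = 1; L2[1][2] = 97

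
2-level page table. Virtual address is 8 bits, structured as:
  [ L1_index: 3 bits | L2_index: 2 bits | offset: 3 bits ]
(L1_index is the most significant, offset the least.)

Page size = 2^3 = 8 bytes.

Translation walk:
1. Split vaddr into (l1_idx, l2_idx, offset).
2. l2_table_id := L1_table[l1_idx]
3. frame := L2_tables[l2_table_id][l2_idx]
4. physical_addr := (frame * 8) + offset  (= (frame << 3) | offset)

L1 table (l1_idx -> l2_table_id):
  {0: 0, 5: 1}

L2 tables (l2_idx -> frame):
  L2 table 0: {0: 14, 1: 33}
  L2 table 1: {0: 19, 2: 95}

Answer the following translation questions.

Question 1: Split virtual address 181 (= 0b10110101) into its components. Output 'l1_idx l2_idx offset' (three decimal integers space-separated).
vaddr = 181 = 0b10110101
  top 3 bits -> l1_idx = 5
  next 2 bits -> l2_idx = 2
  bottom 3 bits -> offset = 5

Answer: 5 2 5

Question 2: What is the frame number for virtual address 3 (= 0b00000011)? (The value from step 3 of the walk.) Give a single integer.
Answer: 14

Derivation:
vaddr = 3: l1_idx=0, l2_idx=0
L1[0] = 0; L2[0][0] = 14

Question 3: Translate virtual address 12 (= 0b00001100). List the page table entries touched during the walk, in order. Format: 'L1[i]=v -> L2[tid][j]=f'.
vaddr = 12 = 0b00001100
Split: l1_idx=0, l2_idx=1, offset=4

Answer: L1[0]=0 -> L2[0][1]=33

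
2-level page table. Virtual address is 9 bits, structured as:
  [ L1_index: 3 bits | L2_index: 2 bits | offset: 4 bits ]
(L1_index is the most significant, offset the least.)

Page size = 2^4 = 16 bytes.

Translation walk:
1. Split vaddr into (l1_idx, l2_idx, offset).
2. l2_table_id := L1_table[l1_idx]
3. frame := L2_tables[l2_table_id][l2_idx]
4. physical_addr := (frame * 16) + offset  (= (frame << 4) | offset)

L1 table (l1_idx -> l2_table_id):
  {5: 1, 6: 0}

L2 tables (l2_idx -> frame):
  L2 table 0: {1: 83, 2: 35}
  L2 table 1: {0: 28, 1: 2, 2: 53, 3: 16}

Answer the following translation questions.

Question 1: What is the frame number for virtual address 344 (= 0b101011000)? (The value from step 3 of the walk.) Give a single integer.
Answer: 2

Derivation:
vaddr = 344: l1_idx=5, l2_idx=1
L1[5] = 1; L2[1][1] = 2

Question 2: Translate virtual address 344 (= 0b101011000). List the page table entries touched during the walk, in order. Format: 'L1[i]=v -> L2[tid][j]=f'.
Answer: L1[5]=1 -> L2[1][1]=2

Derivation:
vaddr = 344 = 0b101011000
Split: l1_idx=5, l2_idx=1, offset=8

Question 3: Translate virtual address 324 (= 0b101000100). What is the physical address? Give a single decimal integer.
Answer: 452

Derivation:
vaddr = 324 = 0b101000100
Split: l1_idx=5, l2_idx=0, offset=4
L1[5] = 1
L2[1][0] = 28
paddr = 28 * 16 + 4 = 452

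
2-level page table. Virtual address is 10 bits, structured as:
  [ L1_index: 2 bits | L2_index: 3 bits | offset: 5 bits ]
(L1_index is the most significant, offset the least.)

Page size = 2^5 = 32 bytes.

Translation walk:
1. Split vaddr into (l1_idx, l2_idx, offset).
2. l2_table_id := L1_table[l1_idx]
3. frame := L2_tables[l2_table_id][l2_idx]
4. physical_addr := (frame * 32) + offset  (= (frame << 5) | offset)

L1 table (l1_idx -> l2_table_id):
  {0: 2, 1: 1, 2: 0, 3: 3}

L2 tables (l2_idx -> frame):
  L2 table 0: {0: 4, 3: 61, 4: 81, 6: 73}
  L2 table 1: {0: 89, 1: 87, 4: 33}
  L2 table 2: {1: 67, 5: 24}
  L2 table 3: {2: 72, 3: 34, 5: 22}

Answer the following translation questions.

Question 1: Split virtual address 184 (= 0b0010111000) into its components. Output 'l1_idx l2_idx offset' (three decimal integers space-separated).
Answer: 0 5 24

Derivation:
vaddr = 184 = 0b0010111000
  top 2 bits -> l1_idx = 0
  next 3 bits -> l2_idx = 5
  bottom 5 bits -> offset = 24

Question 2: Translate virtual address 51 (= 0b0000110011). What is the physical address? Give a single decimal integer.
vaddr = 51 = 0b0000110011
Split: l1_idx=0, l2_idx=1, offset=19
L1[0] = 2
L2[2][1] = 67
paddr = 67 * 32 + 19 = 2163

Answer: 2163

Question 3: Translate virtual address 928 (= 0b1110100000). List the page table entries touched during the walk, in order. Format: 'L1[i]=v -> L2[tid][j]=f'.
vaddr = 928 = 0b1110100000
Split: l1_idx=3, l2_idx=5, offset=0

Answer: L1[3]=3 -> L2[3][5]=22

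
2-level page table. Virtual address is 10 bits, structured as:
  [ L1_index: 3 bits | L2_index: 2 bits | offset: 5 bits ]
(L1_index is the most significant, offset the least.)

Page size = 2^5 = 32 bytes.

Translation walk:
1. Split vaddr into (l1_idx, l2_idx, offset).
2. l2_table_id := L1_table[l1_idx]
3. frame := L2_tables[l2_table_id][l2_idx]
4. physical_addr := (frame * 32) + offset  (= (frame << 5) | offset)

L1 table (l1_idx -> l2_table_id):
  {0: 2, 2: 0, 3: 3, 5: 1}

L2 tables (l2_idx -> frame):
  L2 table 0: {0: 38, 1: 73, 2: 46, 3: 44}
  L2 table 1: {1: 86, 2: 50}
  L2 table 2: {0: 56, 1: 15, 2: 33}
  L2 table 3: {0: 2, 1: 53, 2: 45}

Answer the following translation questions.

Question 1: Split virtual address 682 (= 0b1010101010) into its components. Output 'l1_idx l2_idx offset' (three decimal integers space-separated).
Answer: 5 1 10

Derivation:
vaddr = 682 = 0b1010101010
  top 3 bits -> l1_idx = 5
  next 2 bits -> l2_idx = 1
  bottom 5 bits -> offset = 10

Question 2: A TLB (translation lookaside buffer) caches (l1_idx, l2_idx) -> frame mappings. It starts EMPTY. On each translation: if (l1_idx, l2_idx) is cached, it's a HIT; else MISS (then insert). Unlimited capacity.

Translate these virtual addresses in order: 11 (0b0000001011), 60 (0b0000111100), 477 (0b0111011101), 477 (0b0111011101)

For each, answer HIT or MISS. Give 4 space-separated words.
Answer: MISS MISS MISS HIT

Derivation:
vaddr=11: (0,0) not in TLB -> MISS, insert
vaddr=60: (0,1) not in TLB -> MISS, insert
vaddr=477: (3,2) not in TLB -> MISS, insert
vaddr=477: (3,2) in TLB -> HIT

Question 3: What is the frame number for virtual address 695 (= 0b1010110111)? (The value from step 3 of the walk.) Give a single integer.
vaddr = 695: l1_idx=5, l2_idx=1
L1[5] = 1; L2[1][1] = 86

Answer: 86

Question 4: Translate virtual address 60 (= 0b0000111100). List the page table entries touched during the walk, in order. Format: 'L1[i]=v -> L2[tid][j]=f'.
Answer: L1[0]=2 -> L2[2][1]=15

Derivation:
vaddr = 60 = 0b0000111100
Split: l1_idx=0, l2_idx=1, offset=28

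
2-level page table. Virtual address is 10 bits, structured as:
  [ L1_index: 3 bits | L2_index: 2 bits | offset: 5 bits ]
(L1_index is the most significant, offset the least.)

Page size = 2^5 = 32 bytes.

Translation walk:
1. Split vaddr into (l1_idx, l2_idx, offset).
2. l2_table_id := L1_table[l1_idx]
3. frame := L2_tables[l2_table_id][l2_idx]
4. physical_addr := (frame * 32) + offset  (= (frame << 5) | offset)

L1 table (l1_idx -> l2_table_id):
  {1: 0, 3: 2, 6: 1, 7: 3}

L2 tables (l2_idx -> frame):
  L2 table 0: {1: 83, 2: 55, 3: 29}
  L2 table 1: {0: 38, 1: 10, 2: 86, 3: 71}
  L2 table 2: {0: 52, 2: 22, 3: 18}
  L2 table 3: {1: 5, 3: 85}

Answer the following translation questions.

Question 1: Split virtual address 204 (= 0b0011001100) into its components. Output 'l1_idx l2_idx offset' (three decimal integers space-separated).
vaddr = 204 = 0b0011001100
  top 3 bits -> l1_idx = 1
  next 2 bits -> l2_idx = 2
  bottom 5 bits -> offset = 12

Answer: 1 2 12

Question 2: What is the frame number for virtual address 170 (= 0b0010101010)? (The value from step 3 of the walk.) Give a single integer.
vaddr = 170: l1_idx=1, l2_idx=1
L1[1] = 0; L2[0][1] = 83

Answer: 83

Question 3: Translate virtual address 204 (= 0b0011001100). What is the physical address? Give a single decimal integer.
vaddr = 204 = 0b0011001100
Split: l1_idx=1, l2_idx=2, offset=12
L1[1] = 0
L2[0][2] = 55
paddr = 55 * 32 + 12 = 1772

Answer: 1772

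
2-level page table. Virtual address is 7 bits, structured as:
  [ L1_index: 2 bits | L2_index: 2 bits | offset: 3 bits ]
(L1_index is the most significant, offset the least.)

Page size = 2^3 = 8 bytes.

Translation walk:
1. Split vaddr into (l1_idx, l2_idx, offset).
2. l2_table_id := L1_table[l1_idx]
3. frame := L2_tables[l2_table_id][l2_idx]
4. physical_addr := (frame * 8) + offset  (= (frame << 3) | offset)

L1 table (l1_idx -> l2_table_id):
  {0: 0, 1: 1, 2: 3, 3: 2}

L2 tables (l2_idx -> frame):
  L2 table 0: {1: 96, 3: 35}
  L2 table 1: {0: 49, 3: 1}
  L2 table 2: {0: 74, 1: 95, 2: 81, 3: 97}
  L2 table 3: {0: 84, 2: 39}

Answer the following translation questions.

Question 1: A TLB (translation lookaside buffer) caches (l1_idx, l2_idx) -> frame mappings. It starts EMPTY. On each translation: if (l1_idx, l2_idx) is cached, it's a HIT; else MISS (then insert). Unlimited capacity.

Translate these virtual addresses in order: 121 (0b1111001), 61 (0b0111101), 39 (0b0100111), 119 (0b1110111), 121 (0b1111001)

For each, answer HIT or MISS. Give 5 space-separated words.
vaddr=121: (3,3) not in TLB -> MISS, insert
vaddr=61: (1,3) not in TLB -> MISS, insert
vaddr=39: (1,0) not in TLB -> MISS, insert
vaddr=119: (3,2) not in TLB -> MISS, insert
vaddr=121: (3,3) in TLB -> HIT

Answer: MISS MISS MISS MISS HIT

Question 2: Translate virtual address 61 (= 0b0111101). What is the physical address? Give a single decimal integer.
vaddr = 61 = 0b0111101
Split: l1_idx=1, l2_idx=3, offset=5
L1[1] = 1
L2[1][3] = 1
paddr = 1 * 8 + 5 = 13

Answer: 13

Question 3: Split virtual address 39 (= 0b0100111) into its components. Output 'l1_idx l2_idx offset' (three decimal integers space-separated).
vaddr = 39 = 0b0100111
  top 2 bits -> l1_idx = 1
  next 2 bits -> l2_idx = 0
  bottom 3 bits -> offset = 7

Answer: 1 0 7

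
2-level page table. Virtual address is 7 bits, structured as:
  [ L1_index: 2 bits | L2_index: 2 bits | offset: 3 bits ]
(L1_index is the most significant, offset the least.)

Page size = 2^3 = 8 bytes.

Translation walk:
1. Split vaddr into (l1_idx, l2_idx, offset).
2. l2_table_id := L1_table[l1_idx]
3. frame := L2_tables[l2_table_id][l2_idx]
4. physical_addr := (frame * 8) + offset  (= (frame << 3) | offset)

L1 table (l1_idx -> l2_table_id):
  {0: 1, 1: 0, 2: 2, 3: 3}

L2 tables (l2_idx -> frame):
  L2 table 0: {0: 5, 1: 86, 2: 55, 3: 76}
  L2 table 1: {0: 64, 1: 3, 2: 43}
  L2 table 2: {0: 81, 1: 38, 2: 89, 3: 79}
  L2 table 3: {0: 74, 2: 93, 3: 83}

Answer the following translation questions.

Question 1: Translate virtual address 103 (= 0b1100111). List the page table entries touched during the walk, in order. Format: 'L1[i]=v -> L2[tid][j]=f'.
vaddr = 103 = 0b1100111
Split: l1_idx=3, l2_idx=0, offset=7

Answer: L1[3]=3 -> L2[3][0]=74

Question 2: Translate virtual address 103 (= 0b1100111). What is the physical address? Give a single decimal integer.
vaddr = 103 = 0b1100111
Split: l1_idx=3, l2_idx=0, offset=7
L1[3] = 3
L2[3][0] = 74
paddr = 74 * 8 + 7 = 599

Answer: 599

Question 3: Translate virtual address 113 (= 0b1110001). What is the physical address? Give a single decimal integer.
vaddr = 113 = 0b1110001
Split: l1_idx=3, l2_idx=2, offset=1
L1[3] = 3
L2[3][2] = 93
paddr = 93 * 8 + 1 = 745

Answer: 745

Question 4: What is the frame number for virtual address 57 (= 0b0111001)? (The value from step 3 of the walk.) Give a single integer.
Answer: 76

Derivation:
vaddr = 57: l1_idx=1, l2_idx=3
L1[1] = 0; L2[0][3] = 76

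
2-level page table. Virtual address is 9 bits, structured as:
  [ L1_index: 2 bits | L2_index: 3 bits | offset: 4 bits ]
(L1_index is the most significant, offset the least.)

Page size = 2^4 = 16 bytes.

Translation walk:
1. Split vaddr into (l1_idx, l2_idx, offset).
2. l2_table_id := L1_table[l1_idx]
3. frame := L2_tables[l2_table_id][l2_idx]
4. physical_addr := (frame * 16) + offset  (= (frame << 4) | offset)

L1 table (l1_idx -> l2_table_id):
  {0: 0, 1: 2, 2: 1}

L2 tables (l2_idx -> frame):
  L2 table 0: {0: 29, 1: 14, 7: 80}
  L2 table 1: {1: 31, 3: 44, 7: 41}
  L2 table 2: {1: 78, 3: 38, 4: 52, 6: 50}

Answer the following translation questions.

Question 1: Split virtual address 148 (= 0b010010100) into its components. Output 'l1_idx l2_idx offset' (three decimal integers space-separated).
Answer: 1 1 4

Derivation:
vaddr = 148 = 0b010010100
  top 2 bits -> l1_idx = 1
  next 3 bits -> l2_idx = 1
  bottom 4 bits -> offset = 4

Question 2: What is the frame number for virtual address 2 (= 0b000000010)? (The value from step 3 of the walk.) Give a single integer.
Answer: 29

Derivation:
vaddr = 2: l1_idx=0, l2_idx=0
L1[0] = 0; L2[0][0] = 29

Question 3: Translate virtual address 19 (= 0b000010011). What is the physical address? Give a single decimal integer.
vaddr = 19 = 0b000010011
Split: l1_idx=0, l2_idx=1, offset=3
L1[0] = 0
L2[0][1] = 14
paddr = 14 * 16 + 3 = 227

Answer: 227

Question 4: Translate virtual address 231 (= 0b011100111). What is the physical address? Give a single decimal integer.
vaddr = 231 = 0b011100111
Split: l1_idx=1, l2_idx=6, offset=7
L1[1] = 2
L2[2][6] = 50
paddr = 50 * 16 + 7 = 807

Answer: 807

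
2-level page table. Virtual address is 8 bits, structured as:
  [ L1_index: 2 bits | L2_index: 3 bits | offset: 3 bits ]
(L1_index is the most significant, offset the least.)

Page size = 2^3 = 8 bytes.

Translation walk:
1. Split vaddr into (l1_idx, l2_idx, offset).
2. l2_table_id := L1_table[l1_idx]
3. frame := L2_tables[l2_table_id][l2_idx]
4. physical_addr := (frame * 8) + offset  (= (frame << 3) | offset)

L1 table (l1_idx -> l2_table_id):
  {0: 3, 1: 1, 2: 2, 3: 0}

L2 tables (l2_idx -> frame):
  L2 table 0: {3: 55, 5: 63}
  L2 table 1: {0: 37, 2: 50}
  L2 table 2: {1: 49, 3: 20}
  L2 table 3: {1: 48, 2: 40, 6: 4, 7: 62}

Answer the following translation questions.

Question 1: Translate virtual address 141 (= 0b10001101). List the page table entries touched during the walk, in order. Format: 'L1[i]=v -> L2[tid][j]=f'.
Answer: L1[2]=2 -> L2[2][1]=49

Derivation:
vaddr = 141 = 0b10001101
Split: l1_idx=2, l2_idx=1, offset=5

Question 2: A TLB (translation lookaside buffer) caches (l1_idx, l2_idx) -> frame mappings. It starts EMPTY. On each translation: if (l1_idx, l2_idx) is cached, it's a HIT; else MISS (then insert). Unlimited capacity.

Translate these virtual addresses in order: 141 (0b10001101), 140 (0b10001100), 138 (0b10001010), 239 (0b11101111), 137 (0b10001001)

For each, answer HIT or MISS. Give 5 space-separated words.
vaddr=141: (2,1) not in TLB -> MISS, insert
vaddr=140: (2,1) in TLB -> HIT
vaddr=138: (2,1) in TLB -> HIT
vaddr=239: (3,5) not in TLB -> MISS, insert
vaddr=137: (2,1) in TLB -> HIT

Answer: MISS HIT HIT MISS HIT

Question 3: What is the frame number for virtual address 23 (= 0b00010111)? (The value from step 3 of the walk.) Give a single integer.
vaddr = 23: l1_idx=0, l2_idx=2
L1[0] = 3; L2[3][2] = 40

Answer: 40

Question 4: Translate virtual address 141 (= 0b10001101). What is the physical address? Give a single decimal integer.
Answer: 397

Derivation:
vaddr = 141 = 0b10001101
Split: l1_idx=2, l2_idx=1, offset=5
L1[2] = 2
L2[2][1] = 49
paddr = 49 * 8 + 5 = 397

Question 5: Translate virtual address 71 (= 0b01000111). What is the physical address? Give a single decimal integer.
Answer: 303

Derivation:
vaddr = 71 = 0b01000111
Split: l1_idx=1, l2_idx=0, offset=7
L1[1] = 1
L2[1][0] = 37
paddr = 37 * 8 + 7 = 303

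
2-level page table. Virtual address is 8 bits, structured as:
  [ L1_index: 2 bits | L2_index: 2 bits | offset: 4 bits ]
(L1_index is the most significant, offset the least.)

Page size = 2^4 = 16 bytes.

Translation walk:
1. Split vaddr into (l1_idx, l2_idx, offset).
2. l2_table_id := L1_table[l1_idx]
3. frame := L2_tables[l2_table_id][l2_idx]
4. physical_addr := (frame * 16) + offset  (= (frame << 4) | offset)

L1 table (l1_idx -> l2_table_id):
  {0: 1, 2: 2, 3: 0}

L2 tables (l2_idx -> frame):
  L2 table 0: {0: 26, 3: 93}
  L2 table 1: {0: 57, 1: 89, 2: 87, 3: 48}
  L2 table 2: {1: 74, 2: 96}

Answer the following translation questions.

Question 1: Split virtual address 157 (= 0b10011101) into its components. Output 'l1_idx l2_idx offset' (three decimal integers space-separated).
Answer: 2 1 13

Derivation:
vaddr = 157 = 0b10011101
  top 2 bits -> l1_idx = 2
  next 2 bits -> l2_idx = 1
  bottom 4 bits -> offset = 13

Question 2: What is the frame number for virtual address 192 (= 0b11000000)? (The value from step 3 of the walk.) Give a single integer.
Answer: 26

Derivation:
vaddr = 192: l1_idx=3, l2_idx=0
L1[3] = 0; L2[0][0] = 26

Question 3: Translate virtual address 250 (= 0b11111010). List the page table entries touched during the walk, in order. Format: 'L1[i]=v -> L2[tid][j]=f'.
vaddr = 250 = 0b11111010
Split: l1_idx=3, l2_idx=3, offset=10

Answer: L1[3]=0 -> L2[0][3]=93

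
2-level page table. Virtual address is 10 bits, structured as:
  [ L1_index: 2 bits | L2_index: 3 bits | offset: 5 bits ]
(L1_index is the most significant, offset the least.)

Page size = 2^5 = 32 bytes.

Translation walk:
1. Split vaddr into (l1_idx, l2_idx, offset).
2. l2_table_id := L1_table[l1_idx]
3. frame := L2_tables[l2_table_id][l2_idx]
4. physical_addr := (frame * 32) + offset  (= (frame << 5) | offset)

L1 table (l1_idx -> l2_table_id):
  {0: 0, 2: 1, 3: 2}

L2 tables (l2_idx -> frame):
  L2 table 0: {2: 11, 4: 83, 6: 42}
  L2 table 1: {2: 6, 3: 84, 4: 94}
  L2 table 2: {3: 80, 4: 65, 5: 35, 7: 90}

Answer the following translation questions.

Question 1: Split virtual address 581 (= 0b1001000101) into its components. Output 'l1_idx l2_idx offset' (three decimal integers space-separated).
vaddr = 581 = 0b1001000101
  top 2 bits -> l1_idx = 2
  next 3 bits -> l2_idx = 2
  bottom 5 bits -> offset = 5

Answer: 2 2 5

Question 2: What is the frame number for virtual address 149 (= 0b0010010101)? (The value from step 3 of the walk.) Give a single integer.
vaddr = 149: l1_idx=0, l2_idx=4
L1[0] = 0; L2[0][4] = 83

Answer: 83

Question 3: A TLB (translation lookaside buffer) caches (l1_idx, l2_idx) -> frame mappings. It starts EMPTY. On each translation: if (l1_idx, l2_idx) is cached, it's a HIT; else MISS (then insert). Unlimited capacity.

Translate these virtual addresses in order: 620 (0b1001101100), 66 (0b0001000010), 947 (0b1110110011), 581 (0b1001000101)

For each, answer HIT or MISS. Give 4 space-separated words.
Answer: MISS MISS MISS MISS

Derivation:
vaddr=620: (2,3) not in TLB -> MISS, insert
vaddr=66: (0,2) not in TLB -> MISS, insert
vaddr=947: (3,5) not in TLB -> MISS, insert
vaddr=581: (2,2) not in TLB -> MISS, insert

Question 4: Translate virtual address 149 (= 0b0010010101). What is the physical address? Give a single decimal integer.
Answer: 2677

Derivation:
vaddr = 149 = 0b0010010101
Split: l1_idx=0, l2_idx=4, offset=21
L1[0] = 0
L2[0][4] = 83
paddr = 83 * 32 + 21 = 2677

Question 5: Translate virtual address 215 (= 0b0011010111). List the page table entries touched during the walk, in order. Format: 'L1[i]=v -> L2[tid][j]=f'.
Answer: L1[0]=0 -> L2[0][6]=42

Derivation:
vaddr = 215 = 0b0011010111
Split: l1_idx=0, l2_idx=6, offset=23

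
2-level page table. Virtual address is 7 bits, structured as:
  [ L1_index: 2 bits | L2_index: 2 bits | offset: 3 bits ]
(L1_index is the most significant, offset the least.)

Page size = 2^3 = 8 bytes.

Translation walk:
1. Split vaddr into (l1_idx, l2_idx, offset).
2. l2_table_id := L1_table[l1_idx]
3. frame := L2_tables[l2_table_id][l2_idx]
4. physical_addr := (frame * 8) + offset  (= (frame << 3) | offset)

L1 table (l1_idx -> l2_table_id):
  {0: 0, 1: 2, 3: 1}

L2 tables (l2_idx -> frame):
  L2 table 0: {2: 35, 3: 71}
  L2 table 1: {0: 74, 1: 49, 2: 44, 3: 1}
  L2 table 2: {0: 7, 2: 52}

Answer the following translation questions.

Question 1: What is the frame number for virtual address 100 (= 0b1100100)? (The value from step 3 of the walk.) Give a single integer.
Answer: 74

Derivation:
vaddr = 100: l1_idx=3, l2_idx=0
L1[3] = 1; L2[1][0] = 74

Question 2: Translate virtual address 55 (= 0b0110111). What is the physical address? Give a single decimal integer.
vaddr = 55 = 0b0110111
Split: l1_idx=1, l2_idx=2, offset=7
L1[1] = 2
L2[2][2] = 52
paddr = 52 * 8 + 7 = 423

Answer: 423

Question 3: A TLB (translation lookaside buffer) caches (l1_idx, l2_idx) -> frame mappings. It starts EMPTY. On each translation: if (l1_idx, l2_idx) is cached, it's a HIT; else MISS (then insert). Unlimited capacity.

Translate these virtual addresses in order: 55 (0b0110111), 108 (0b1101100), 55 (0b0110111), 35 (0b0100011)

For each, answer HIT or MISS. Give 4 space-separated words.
vaddr=55: (1,2) not in TLB -> MISS, insert
vaddr=108: (3,1) not in TLB -> MISS, insert
vaddr=55: (1,2) in TLB -> HIT
vaddr=35: (1,0) not in TLB -> MISS, insert

Answer: MISS MISS HIT MISS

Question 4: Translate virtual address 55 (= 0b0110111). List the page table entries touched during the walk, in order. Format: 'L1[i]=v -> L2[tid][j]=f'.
Answer: L1[1]=2 -> L2[2][2]=52

Derivation:
vaddr = 55 = 0b0110111
Split: l1_idx=1, l2_idx=2, offset=7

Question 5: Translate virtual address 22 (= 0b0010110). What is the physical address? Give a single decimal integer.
vaddr = 22 = 0b0010110
Split: l1_idx=0, l2_idx=2, offset=6
L1[0] = 0
L2[0][2] = 35
paddr = 35 * 8 + 6 = 286

Answer: 286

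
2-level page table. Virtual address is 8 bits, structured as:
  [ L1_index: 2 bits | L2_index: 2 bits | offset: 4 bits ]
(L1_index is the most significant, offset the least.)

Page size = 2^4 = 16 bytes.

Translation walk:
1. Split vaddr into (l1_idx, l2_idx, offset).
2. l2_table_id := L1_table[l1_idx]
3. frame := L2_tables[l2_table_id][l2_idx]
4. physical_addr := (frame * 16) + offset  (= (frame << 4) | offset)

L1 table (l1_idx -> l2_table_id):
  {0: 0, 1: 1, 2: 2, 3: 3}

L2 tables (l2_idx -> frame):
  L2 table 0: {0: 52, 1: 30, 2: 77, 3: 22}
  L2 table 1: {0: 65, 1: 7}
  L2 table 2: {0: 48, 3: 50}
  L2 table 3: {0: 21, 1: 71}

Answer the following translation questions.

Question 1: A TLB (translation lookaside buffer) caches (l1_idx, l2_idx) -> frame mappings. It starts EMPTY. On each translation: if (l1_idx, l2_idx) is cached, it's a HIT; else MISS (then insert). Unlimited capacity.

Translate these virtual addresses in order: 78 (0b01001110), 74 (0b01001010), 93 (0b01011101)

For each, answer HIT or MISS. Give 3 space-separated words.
Answer: MISS HIT MISS

Derivation:
vaddr=78: (1,0) not in TLB -> MISS, insert
vaddr=74: (1,0) in TLB -> HIT
vaddr=93: (1,1) not in TLB -> MISS, insert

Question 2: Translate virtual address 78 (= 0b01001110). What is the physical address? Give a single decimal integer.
Answer: 1054

Derivation:
vaddr = 78 = 0b01001110
Split: l1_idx=1, l2_idx=0, offset=14
L1[1] = 1
L2[1][0] = 65
paddr = 65 * 16 + 14 = 1054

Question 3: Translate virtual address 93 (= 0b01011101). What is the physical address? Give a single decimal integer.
Answer: 125

Derivation:
vaddr = 93 = 0b01011101
Split: l1_idx=1, l2_idx=1, offset=13
L1[1] = 1
L2[1][1] = 7
paddr = 7 * 16 + 13 = 125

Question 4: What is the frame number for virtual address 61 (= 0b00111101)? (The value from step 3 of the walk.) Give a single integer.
vaddr = 61: l1_idx=0, l2_idx=3
L1[0] = 0; L2[0][3] = 22

Answer: 22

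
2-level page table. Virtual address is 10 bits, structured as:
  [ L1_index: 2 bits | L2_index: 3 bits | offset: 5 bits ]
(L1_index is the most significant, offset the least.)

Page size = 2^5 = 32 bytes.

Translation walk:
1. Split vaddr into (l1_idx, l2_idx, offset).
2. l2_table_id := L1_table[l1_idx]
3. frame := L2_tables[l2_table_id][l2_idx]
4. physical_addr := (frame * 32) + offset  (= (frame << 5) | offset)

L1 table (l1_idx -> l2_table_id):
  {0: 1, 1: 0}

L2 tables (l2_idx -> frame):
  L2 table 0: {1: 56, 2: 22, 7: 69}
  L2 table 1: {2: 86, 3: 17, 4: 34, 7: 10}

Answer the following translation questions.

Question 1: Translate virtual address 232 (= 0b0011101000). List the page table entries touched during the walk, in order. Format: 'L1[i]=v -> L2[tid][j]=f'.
vaddr = 232 = 0b0011101000
Split: l1_idx=0, l2_idx=7, offset=8

Answer: L1[0]=1 -> L2[1][7]=10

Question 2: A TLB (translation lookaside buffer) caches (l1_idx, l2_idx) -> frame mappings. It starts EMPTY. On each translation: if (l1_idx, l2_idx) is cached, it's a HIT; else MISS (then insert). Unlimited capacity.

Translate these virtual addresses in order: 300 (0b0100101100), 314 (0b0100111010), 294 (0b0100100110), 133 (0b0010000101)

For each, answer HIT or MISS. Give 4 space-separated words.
Answer: MISS HIT HIT MISS

Derivation:
vaddr=300: (1,1) not in TLB -> MISS, insert
vaddr=314: (1,1) in TLB -> HIT
vaddr=294: (1,1) in TLB -> HIT
vaddr=133: (0,4) not in TLB -> MISS, insert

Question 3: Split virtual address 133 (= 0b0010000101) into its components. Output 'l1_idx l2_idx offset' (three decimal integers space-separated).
Answer: 0 4 5

Derivation:
vaddr = 133 = 0b0010000101
  top 2 bits -> l1_idx = 0
  next 3 bits -> l2_idx = 4
  bottom 5 bits -> offset = 5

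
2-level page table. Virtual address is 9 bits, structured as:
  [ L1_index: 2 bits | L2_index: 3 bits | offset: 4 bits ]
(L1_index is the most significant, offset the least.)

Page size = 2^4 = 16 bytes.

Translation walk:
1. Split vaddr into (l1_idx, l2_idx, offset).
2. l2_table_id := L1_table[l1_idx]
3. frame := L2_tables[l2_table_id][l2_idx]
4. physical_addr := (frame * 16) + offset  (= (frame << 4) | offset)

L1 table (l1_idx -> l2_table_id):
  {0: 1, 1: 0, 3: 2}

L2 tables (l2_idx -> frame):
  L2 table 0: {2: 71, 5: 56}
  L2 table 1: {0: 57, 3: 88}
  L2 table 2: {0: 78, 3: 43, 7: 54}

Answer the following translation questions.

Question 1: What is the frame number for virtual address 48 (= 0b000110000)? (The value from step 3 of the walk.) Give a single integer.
Answer: 88

Derivation:
vaddr = 48: l1_idx=0, l2_idx=3
L1[0] = 1; L2[1][3] = 88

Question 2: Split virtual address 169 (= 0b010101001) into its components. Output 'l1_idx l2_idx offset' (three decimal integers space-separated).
vaddr = 169 = 0b010101001
  top 2 bits -> l1_idx = 1
  next 3 bits -> l2_idx = 2
  bottom 4 bits -> offset = 9

Answer: 1 2 9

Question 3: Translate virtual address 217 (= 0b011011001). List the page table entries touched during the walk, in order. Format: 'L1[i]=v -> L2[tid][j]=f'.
Answer: L1[1]=0 -> L2[0][5]=56

Derivation:
vaddr = 217 = 0b011011001
Split: l1_idx=1, l2_idx=5, offset=9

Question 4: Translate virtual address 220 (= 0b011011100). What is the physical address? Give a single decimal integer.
vaddr = 220 = 0b011011100
Split: l1_idx=1, l2_idx=5, offset=12
L1[1] = 0
L2[0][5] = 56
paddr = 56 * 16 + 12 = 908

Answer: 908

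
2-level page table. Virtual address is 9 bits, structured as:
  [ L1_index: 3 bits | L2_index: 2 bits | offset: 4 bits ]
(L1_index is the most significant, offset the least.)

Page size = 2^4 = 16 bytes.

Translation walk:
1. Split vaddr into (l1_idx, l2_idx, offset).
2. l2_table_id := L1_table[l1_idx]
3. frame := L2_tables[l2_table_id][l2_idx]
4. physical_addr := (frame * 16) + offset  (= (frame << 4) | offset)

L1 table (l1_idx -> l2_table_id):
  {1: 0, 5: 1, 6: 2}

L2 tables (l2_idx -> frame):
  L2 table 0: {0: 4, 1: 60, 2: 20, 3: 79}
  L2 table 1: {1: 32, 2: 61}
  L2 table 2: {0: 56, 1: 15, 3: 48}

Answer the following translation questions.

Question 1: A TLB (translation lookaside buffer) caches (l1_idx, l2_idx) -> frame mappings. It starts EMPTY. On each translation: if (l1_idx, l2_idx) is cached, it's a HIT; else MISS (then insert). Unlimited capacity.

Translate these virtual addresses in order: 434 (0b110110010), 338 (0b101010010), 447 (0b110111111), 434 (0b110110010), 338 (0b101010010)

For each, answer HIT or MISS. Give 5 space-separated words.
Answer: MISS MISS HIT HIT HIT

Derivation:
vaddr=434: (6,3) not in TLB -> MISS, insert
vaddr=338: (5,1) not in TLB -> MISS, insert
vaddr=447: (6,3) in TLB -> HIT
vaddr=434: (6,3) in TLB -> HIT
vaddr=338: (5,1) in TLB -> HIT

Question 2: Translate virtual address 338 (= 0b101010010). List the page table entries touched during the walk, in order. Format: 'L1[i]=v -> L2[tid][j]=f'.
vaddr = 338 = 0b101010010
Split: l1_idx=5, l2_idx=1, offset=2

Answer: L1[5]=1 -> L2[1][1]=32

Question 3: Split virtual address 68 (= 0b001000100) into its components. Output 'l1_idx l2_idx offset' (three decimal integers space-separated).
Answer: 1 0 4

Derivation:
vaddr = 68 = 0b001000100
  top 3 bits -> l1_idx = 1
  next 2 bits -> l2_idx = 0
  bottom 4 bits -> offset = 4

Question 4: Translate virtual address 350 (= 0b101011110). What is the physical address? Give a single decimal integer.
vaddr = 350 = 0b101011110
Split: l1_idx=5, l2_idx=1, offset=14
L1[5] = 1
L2[1][1] = 32
paddr = 32 * 16 + 14 = 526

Answer: 526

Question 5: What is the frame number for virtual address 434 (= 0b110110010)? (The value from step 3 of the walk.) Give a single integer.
vaddr = 434: l1_idx=6, l2_idx=3
L1[6] = 2; L2[2][3] = 48

Answer: 48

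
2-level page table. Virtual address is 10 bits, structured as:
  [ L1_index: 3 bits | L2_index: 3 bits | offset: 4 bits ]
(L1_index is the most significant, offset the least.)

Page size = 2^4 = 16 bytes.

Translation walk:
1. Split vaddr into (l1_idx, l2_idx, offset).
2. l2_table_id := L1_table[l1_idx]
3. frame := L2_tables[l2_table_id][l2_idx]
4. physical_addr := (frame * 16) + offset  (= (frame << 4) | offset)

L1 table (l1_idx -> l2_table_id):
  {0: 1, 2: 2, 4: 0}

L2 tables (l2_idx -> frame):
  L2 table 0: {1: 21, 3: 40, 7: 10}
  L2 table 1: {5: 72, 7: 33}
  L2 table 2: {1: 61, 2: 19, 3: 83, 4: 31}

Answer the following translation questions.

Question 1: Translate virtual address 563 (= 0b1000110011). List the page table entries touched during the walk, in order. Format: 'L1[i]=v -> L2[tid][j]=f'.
Answer: L1[4]=0 -> L2[0][3]=40

Derivation:
vaddr = 563 = 0b1000110011
Split: l1_idx=4, l2_idx=3, offset=3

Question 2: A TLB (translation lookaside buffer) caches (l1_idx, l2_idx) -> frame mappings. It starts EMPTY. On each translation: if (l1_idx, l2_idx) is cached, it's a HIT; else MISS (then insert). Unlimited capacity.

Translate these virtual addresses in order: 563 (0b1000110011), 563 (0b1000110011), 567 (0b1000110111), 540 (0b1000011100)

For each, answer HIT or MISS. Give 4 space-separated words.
Answer: MISS HIT HIT MISS

Derivation:
vaddr=563: (4,3) not in TLB -> MISS, insert
vaddr=563: (4,3) in TLB -> HIT
vaddr=567: (4,3) in TLB -> HIT
vaddr=540: (4,1) not in TLB -> MISS, insert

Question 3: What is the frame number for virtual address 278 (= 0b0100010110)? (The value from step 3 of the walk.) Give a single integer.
Answer: 61

Derivation:
vaddr = 278: l1_idx=2, l2_idx=1
L1[2] = 2; L2[2][1] = 61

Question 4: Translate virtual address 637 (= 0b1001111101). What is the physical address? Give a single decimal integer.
Answer: 173

Derivation:
vaddr = 637 = 0b1001111101
Split: l1_idx=4, l2_idx=7, offset=13
L1[4] = 0
L2[0][7] = 10
paddr = 10 * 16 + 13 = 173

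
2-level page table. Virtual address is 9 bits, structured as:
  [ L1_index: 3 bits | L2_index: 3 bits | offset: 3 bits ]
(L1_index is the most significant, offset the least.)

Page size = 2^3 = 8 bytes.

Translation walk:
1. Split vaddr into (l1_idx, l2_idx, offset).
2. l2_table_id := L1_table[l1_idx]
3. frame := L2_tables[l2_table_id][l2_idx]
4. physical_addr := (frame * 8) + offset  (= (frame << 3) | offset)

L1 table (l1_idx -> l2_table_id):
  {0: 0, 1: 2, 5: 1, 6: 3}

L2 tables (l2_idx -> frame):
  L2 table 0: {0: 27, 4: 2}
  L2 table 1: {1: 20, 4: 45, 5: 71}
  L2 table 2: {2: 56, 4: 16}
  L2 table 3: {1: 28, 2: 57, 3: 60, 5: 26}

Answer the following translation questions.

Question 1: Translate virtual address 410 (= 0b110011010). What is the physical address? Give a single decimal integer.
Answer: 482

Derivation:
vaddr = 410 = 0b110011010
Split: l1_idx=6, l2_idx=3, offset=2
L1[6] = 3
L2[3][3] = 60
paddr = 60 * 8 + 2 = 482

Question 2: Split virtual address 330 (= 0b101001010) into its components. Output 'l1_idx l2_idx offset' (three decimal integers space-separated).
vaddr = 330 = 0b101001010
  top 3 bits -> l1_idx = 5
  next 3 bits -> l2_idx = 1
  bottom 3 bits -> offset = 2

Answer: 5 1 2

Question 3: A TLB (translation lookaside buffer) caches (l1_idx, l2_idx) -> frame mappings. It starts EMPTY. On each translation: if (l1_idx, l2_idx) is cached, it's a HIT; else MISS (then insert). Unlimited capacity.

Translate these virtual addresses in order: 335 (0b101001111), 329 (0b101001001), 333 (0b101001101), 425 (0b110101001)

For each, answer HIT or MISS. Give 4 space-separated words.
Answer: MISS HIT HIT MISS

Derivation:
vaddr=335: (5,1) not in TLB -> MISS, insert
vaddr=329: (5,1) in TLB -> HIT
vaddr=333: (5,1) in TLB -> HIT
vaddr=425: (6,5) not in TLB -> MISS, insert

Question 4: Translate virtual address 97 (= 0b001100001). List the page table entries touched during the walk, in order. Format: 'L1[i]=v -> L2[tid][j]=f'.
vaddr = 97 = 0b001100001
Split: l1_idx=1, l2_idx=4, offset=1

Answer: L1[1]=2 -> L2[2][4]=16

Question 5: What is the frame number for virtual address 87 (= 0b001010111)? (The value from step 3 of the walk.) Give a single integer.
vaddr = 87: l1_idx=1, l2_idx=2
L1[1] = 2; L2[2][2] = 56

Answer: 56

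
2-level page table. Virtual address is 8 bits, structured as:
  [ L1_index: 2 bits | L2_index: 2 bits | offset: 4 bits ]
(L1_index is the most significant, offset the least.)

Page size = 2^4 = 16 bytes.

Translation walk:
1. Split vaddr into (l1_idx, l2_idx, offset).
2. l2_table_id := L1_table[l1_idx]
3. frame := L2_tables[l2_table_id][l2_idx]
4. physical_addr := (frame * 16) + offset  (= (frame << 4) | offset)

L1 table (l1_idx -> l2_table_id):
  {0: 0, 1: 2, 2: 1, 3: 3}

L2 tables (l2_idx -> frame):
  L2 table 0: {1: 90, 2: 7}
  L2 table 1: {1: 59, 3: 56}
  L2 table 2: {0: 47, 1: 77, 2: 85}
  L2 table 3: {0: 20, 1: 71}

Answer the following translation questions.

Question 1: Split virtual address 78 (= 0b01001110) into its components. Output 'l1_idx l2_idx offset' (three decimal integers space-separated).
Answer: 1 0 14

Derivation:
vaddr = 78 = 0b01001110
  top 2 bits -> l1_idx = 1
  next 2 bits -> l2_idx = 0
  bottom 4 bits -> offset = 14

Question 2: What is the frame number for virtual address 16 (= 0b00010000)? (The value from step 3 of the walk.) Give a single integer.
vaddr = 16: l1_idx=0, l2_idx=1
L1[0] = 0; L2[0][1] = 90

Answer: 90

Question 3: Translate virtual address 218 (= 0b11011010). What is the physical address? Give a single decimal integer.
vaddr = 218 = 0b11011010
Split: l1_idx=3, l2_idx=1, offset=10
L1[3] = 3
L2[3][1] = 71
paddr = 71 * 16 + 10 = 1146

Answer: 1146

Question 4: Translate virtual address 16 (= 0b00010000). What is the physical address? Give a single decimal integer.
Answer: 1440

Derivation:
vaddr = 16 = 0b00010000
Split: l1_idx=0, l2_idx=1, offset=0
L1[0] = 0
L2[0][1] = 90
paddr = 90 * 16 + 0 = 1440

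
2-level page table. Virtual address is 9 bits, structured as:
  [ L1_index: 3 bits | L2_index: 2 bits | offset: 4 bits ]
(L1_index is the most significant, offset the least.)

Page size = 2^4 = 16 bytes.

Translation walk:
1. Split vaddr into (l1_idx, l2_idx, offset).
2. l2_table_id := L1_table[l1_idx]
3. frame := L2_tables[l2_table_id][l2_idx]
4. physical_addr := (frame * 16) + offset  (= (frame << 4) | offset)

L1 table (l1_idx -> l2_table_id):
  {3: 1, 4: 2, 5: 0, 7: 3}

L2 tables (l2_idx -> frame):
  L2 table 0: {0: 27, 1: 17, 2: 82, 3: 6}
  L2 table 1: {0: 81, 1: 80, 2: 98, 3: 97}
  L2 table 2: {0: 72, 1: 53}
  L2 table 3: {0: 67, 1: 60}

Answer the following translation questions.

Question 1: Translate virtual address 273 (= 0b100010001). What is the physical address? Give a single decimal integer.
Answer: 849

Derivation:
vaddr = 273 = 0b100010001
Split: l1_idx=4, l2_idx=1, offset=1
L1[4] = 2
L2[2][1] = 53
paddr = 53 * 16 + 1 = 849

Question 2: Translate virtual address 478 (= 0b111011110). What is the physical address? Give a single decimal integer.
Answer: 974

Derivation:
vaddr = 478 = 0b111011110
Split: l1_idx=7, l2_idx=1, offset=14
L1[7] = 3
L2[3][1] = 60
paddr = 60 * 16 + 14 = 974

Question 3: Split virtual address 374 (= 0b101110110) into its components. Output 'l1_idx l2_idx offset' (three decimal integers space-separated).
vaddr = 374 = 0b101110110
  top 3 bits -> l1_idx = 5
  next 2 bits -> l2_idx = 3
  bottom 4 bits -> offset = 6

Answer: 5 3 6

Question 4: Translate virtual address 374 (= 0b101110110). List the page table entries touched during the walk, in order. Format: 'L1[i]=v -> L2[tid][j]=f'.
Answer: L1[5]=0 -> L2[0][3]=6

Derivation:
vaddr = 374 = 0b101110110
Split: l1_idx=5, l2_idx=3, offset=6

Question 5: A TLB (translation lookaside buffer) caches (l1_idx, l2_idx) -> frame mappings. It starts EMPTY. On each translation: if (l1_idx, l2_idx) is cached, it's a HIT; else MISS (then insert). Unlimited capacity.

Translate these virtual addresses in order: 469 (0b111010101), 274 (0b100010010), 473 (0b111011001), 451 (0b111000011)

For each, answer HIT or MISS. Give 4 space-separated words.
vaddr=469: (7,1) not in TLB -> MISS, insert
vaddr=274: (4,1) not in TLB -> MISS, insert
vaddr=473: (7,1) in TLB -> HIT
vaddr=451: (7,0) not in TLB -> MISS, insert

Answer: MISS MISS HIT MISS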